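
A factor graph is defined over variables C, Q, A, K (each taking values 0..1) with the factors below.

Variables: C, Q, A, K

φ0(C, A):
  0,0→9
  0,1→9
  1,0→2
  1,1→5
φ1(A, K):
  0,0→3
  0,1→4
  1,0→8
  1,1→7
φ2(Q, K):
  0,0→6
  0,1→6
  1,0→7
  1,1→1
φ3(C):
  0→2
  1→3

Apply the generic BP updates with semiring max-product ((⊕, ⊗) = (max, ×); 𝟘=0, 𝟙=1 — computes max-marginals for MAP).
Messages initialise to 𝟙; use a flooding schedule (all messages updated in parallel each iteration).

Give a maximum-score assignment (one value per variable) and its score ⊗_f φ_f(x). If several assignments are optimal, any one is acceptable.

init: all messages = 𝟙 over 2 values
r1 m[φ0→C] = [9, 5]
r1 m[φ0→A] = [9, 9]
r1 m[φ1→A] = [4, 8]
r1 m[φ1→K] = [8, 7]
r1 m[φ2→Q] = [6, 7]
r1 m[φ2→K] = [7, 6]
r1 m[φ3→C] = [2, 3]
r1 m[C→φ0] = [1, 1]
r1 m[C→φ3] = [1, 1]
r1 m[Q→φ2] = [1, 1]
r1 m[A→φ0] = [1, 1]
r1 m[A→φ1] = [1, 1]
r1 m[K→φ1] = [1, 1]
r1 m[K→φ2] = [1, 1]
r2 m[φ0→C] = [9, 5]
r2 m[φ0→A] = [9, 9]
r2 m[φ1→A] = [4, 8]
r2 m[φ1→K] = [8, 7]
r2 m[φ2→Q] = [6, 7]
r2 m[φ2→K] = [7, 6]
r2 m[φ3→C] = [2, 3]
r2 m[C→φ0] = [2, 3]
r2 m[C→φ3] = [9, 5]
r2 m[Q→φ2] = [1, 1]
r2 m[A→φ0] = [4, 8]
r2 m[A→φ1] = [9, 9]
r2 m[K→φ1] = [7, 6]
r2 m[K→φ2] = [8, 7]
r3 m[φ0→C] = [72, 40]
r3 m[φ0→A] = [18, 18]
r3 m[φ1→A] = [24, 56]
r3 m[φ1→K] = [72, 63]
r3 m[φ2→Q] = [48, 56]
r3 m[φ2→K] = [7, 6]
r3 m[φ3→C] = [2, 3]
r3 m[C→φ0] = [2, 3]
r3 m[C→φ3] = [9, 5]
r3 m[Q→φ2] = [1, 1]
r3 m[A→φ0] = [4, 8]
r3 m[A→φ1] = [9, 9]
r3 m[K→φ1] = [7, 6]
r3 m[K→φ2] = [8, 7]
r4 m[φ0→C] = [72, 40]
r4 m[φ0→A] = [18, 18]
r4 m[φ1→A] = [24, 56]
r4 m[φ1→K] = [72, 63]
r4 m[φ2→Q] = [48, 56]
r4 m[φ2→K] = [7, 6]
r4 m[φ3→C] = [2, 3]
r4 m[C→φ0] = [2, 3]
r4 m[C→φ3] = [72, 40]
r4 m[Q→φ2] = [1, 1]
r4 m[A→φ0] = [24, 56]
r4 m[A→φ1] = [18, 18]
r4 m[K→φ1] = [7, 6]
r4 m[K→φ2] = [72, 63]
r5 m[φ0→C] = [504, 280]
r5 m[φ0→A] = [18, 18]
r5 m[φ1→A] = [24, 56]
r5 m[φ1→K] = [144, 126]
r5 m[φ2→Q] = [432, 504]
r5 m[φ2→K] = [7, 6]
r5 m[φ3→C] = [2, 3]
r5 m[C→φ0] = [2, 3]
r5 m[C→φ3] = [72, 40]
r5 m[Q→φ2] = [1, 1]
r5 m[A→φ0] = [24, 56]
r5 m[A→φ1] = [18, 18]
r5 m[K→φ1] = [7, 6]
r5 m[K→φ2] = [72, 63]
r6 m[φ0→C] = [504, 280]
r6 m[φ0→A] = [18, 18]
r6 m[φ1→A] = [24, 56]
r6 m[φ1→K] = [144, 126]
r6 m[φ2→Q] = [432, 504]
r6 m[φ2→K] = [7, 6]
r6 m[φ3→C] = [2, 3]
r6 m[C→φ0] = [2, 3]
r6 m[C→φ3] = [504, 280]
r6 m[Q→φ2] = [1, 1]
r6 m[A→φ0] = [24, 56]
r6 m[A→φ1] = [18, 18]
r6 m[K→φ1] = [7, 6]
r6 m[K→φ2] = [144, 126]
r7 m[φ0→C] = [504, 280]
r7 m[φ0→A] = [18, 18]
r7 m[φ1→A] = [24, 56]
r7 m[φ1→K] = [144, 126]
r7 m[φ2→Q] = [864, 1008]
r7 m[φ2→K] = [7, 6]
r7 m[φ3→C] = [2, 3]
r7 m[C→φ0] = [2, 3]
r7 m[C→φ3] = [504, 280]
r7 m[Q→φ2] = [1, 1]
r7 m[A→φ0] = [24, 56]
r7 m[A→φ1] = [18, 18]
r7 m[K→φ1] = [7, 6]
r7 m[K→φ2] = [144, 126]
r8 m[φ0→C] = [504, 280]
r8 m[φ0→A] = [18, 18]
r8 m[φ1→A] = [24, 56]
r8 m[φ1→K] = [144, 126]
r8 m[φ2→Q] = [864, 1008]
r8 m[φ2→K] = [7, 6]
r8 m[φ3→C] = [2, 3]
r8 m[C→φ0] = [2, 3]
r8 m[C→φ3] = [504, 280]
r8 m[Q→φ2] = [1, 1]
r8 m[A→φ0] = [24, 56]
r8 m[A→φ1] = [18, 18]
r8 m[K→φ1] = [7, 6]
r8 m[K→φ2] = [144, 126]
fixed point reached at round 8
traceback from C: (C=0, Q=1, A=1, K=0), score=1008

assignment: (C=0, Q=1, A=1, K=0); score = 1008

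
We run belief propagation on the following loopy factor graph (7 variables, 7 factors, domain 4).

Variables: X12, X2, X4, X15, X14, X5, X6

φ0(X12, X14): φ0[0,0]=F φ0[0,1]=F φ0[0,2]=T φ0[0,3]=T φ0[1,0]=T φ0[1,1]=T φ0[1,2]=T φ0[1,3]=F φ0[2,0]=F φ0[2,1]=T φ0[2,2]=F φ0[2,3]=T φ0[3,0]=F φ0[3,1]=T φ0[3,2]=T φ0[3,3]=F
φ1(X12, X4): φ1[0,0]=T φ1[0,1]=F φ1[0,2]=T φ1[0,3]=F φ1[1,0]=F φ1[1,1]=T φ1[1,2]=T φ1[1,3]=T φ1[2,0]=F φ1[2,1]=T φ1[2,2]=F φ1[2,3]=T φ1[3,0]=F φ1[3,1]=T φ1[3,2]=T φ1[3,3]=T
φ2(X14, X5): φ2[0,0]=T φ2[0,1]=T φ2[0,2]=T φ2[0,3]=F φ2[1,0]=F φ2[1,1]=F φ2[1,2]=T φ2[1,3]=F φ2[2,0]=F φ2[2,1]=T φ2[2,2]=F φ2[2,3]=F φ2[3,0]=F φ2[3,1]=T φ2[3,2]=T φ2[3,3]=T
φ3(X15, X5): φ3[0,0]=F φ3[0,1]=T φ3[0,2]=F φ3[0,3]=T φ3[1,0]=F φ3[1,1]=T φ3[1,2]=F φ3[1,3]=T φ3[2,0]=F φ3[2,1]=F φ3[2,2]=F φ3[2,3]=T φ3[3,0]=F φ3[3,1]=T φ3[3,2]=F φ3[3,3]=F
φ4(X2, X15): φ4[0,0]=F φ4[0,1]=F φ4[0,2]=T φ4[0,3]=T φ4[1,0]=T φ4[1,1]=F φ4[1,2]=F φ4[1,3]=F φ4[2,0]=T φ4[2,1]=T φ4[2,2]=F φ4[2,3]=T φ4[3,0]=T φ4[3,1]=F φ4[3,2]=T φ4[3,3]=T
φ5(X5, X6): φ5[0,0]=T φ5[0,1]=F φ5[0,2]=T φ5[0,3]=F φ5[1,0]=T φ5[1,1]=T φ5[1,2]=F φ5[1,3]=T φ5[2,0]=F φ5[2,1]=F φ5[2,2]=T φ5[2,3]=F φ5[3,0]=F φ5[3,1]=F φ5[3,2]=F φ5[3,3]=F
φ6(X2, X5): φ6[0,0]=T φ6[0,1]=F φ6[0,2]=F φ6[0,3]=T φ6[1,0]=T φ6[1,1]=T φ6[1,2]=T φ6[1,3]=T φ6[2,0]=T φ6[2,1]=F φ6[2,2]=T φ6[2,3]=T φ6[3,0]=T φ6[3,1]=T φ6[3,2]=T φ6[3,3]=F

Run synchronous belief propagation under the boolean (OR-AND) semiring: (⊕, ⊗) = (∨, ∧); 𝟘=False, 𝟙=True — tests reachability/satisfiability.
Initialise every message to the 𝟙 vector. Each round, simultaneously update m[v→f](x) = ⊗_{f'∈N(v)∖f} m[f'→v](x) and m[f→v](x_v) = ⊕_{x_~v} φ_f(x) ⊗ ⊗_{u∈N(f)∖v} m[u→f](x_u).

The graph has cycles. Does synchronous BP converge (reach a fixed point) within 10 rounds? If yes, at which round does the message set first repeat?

init: all messages = 𝟙 over 4 values
r1 m[φ0→X12] = [T, T, T, T]
r1 m[φ0→X14] = [T, T, T, T]
r1 m[φ1→X12] = [T, T, T, T]
r1 m[φ1→X4] = [T, T, T, T]
r1 m[φ2→X14] = [T, T, T, T]
r1 m[φ2→X5] = [T, T, T, T]
r1 m[φ3→X15] = [T, T, T, T]
r1 m[φ3→X5] = [F, T, F, T]
r1 m[φ4→X2] = [T, T, T, T]
r1 m[φ4→X15] = [T, T, T, T]
r1 m[φ5→X5] = [T, T, T, F]
r1 m[φ5→X6] = [T, T, T, T]
r1 m[φ6→X2] = [T, T, T, T]
r1 m[φ6→X5] = [T, T, T, T]
r1 m[X12→φ0] = [T, T, T, T]
r1 m[X12→φ1] = [T, T, T, T]
r1 m[X2→φ4] = [T, T, T, T]
r1 m[X2→φ6] = [T, T, T, T]
r1 m[X4→φ1] = [T, T, T, T]
r1 m[X15→φ3] = [T, T, T, T]
r1 m[X15→φ4] = [T, T, T, T]
r1 m[X14→φ0] = [T, T, T, T]
r1 m[X14→φ2] = [T, T, T, T]
r1 m[X5→φ2] = [T, T, T, T]
r1 m[X5→φ3] = [T, T, T, T]
r1 m[X5→φ5] = [T, T, T, T]
r1 m[X5→φ6] = [T, T, T, T]
r1 m[X6→φ5] = [T, T, T, T]
r2 m[φ0→X12] = [T, T, T, T]
r2 m[φ0→X14] = [T, T, T, T]
r2 m[φ1→X12] = [T, T, T, T]
r2 m[φ1→X4] = [T, T, T, T]
r2 m[φ2→X14] = [T, T, T, T]
r2 m[φ2→X5] = [T, T, T, T]
r2 m[φ3→X15] = [T, T, T, T]
r2 m[φ3→X5] = [F, T, F, T]
r2 m[φ4→X2] = [T, T, T, T]
r2 m[φ4→X15] = [T, T, T, T]
r2 m[φ5→X5] = [T, T, T, F]
r2 m[φ5→X6] = [T, T, T, T]
r2 m[φ6→X2] = [T, T, T, T]
r2 m[φ6→X5] = [T, T, T, T]
r2 m[X12→φ0] = [T, T, T, T]
r2 m[X12→φ1] = [T, T, T, T]
r2 m[X2→φ4] = [T, T, T, T]
r2 m[X2→φ6] = [T, T, T, T]
r2 m[X4→φ1] = [T, T, T, T]
r2 m[X15→φ3] = [T, T, T, T]
r2 m[X15→φ4] = [T, T, T, T]
r2 m[X14→φ0] = [T, T, T, T]
r2 m[X14→φ2] = [T, T, T, T]
r2 m[X5→φ2] = [F, T, F, F]
r2 m[X5→φ3] = [T, T, T, F]
r2 m[X5→φ5] = [F, T, F, T]
r2 m[X5→φ6] = [F, T, F, F]
r2 m[X6→φ5] = [T, T, T, T]
r3 m[φ0→X12] = [T, T, T, T]
r3 m[φ0→X14] = [T, T, T, T]
r3 m[φ1→X12] = [T, T, T, T]
r3 m[φ1→X4] = [T, T, T, T]
r3 m[φ2→X14] = [T, F, T, T]
r3 m[φ2→X5] = [T, T, T, T]
r3 m[φ3→X15] = [T, T, F, T]
r3 m[φ3→X5] = [F, T, F, T]
r3 m[φ4→X2] = [T, T, T, T]
r3 m[φ4→X15] = [T, T, T, T]
r3 m[φ5→X5] = [T, T, T, F]
r3 m[φ5→X6] = [T, T, F, T]
r3 m[φ6→X2] = [F, T, F, T]
r3 m[φ6→X5] = [T, T, T, T]
r3 m[X12→φ0] = [T, T, T, T]
r3 m[X12→φ1] = [T, T, T, T]
r3 m[X2→φ4] = [T, T, T, T]
r3 m[X2→φ6] = [T, T, T, T]
r3 m[X4→φ1] = [T, T, T, T]
r3 m[X15→φ3] = [T, T, T, T]
r3 m[X15→φ4] = [T, T, T, T]
r3 m[X14→φ0] = [T, T, T, T]
r3 m[X14→φ2] = [T, T, T, T]
r3 m[X5→φ2] = [F, T, F, F]
r3 m[X5→φ3] = [T, T, T, F]
r3 m[X5→φ5] = [F, T, F, T]
r3 m[X5→φ6] = [F, T, F, F]
r3 m[X6→φ5] = [T, T, T, T]
r4 m[φ0→X12] = [T, T, T, T]
r4 m[φ0→X14] = [T, T, T, T]
r4 m[φ1→X12] = [T, T, T, T]
r4 m[φ1→X4] = [T, T, T, T]
r4 m[φ2→X14] = [T, F, T, T]
r4 m[φ2→X5] = [T, T, T, T]
r4 m[φ3→X15] = [T, T, F, T]
r4 m[φ3→X5] = [F, T, F, T]
r4 m[φ4→X2] = [T, T, T, T]
r4 m[φ4→X15] = [T, T, T, T]
r4 m[φ5→X5] = [T, T, T, F]
r4 m[φ5→X6] = [T, T, F, T]
r4 m[φ6→X2] = [F, T, F, T]
r4 m[φ6→X5] = [T, T, T, T]
r4 m[X12→φ0] = [T, T, T, T]
r4 m[X12→φ1] = [T, T, T, T]
r4 m[X2→φ4] = [F, T, F, T]
r4 m[X2→φ6] = [T, T, T, T]
r4 m[X4→φ1] = [T, T, T, T]
r4 m[X15→φ3] = [T, T, T, T]
r4 m[X15→φ4] = [T, T, F, T]
r4 m[X14→φ0] = [T, F, T, T]
r4 m[X14→φ2] = [T, T, T, T]
r4 m[X5→φ2] = [F, T, F, F]
r4 m[X5→φ3] = [T, T, T, F]
r4 m[X5→φ5] = [F, T, F, T]
r4 m[X5→φ6] = [F, T, F, F]
r4 m[X6→φ5] = [T, T, T, T]
r5 m[φ0→X12] = [T, T, T, T]
r5 m[φ0→X14] = [T, T, T, T]
r5 m[φ1→X12] = [T, T, T, T]
r5 m[φ1→X4] = [T, T, T, T]
r5 m[φ2→X14] = [T, F, T, T]
r5 m[φ2→X5] = [T, T, T, T]
r5 m[φ3→X15] = [T, T, F, T]
r5 m[φ3→X5] = [F, T, F, T]
r5 m[φ4→X2] = [T, T, T, T]
r5 m[φ4→X15] = [T, F, T, T]
r5 m[φ5→X5] = [T, T, T, F]
r5 m[φ5→X6] = [T, T, F, T]
r5 m[φ6→X2] = [F, T, F, T]
r5 m[φ6→X5] = [T, T, T, T]
r5 m[X12→φ0] = [T, T, T, T]
r5 m[X12→φ1] = [T, T, T, T]
r5 m[X2→φ4] = [F, T, F, T]
r5 m[X2→φ6] = [T, T, T, T]
r5 m[X4→φ1] = [T, T, T, T]
r5 m[X15→φ3] = [T, T, T, T]
r5 m[X15→φ4] = [T, T, F, T]
r5 m[X14→φ0] = [T, F, T, T]
r5 m[X14→φ2] = [T, T, T, T]
r5 m[X5→φ2] = [F, T, F, F]
r5 m[X5→φ3] = [T, T, T, F]
r5 m[X5→φ5] = [F, T, F, T]
r5 m[X5→φ6] = [F, T, F, F]
r5 m[X6→φ5] = [T, T, T, T]
r6 m[φ0→X12] = [T, T, T, T]
r6 m[φ0→X14] = [T, T, T, T]
r6 m[φ1→X12] = [T, T, T, T]
r6 m[φ1→X4] = [T, T, T, T]
r6 m[φ2→X14] = [T, F, T, T]
r6 m[φ2→X5] = [T, T, T, T]
r6 m[φ3→X15] = [T, T, F, T]
r6 m[φ3→X5] = [F, T, F, T]
r6 m[φ4→X2] = [T, T, T, T]
r6 m[φ4→X15] = [T, F, T, T]
r6 m[φ5→X5] = [T, T, T, F]
r6 m[φ5→X6] = [T, T, F, T]
r6 m[φ6→X2] = [F, T, F, T]
r6 m[φ6→X5] = [T, T, T, T]
r6 m[X12→φ0] = [T, T, T, T]
r6 m[X12→φ1] = [T, T, T, T]
r6 m[X2→φ4] = [F, T, F, T]
r6 m[X2→φ6] = [T, T, T, T]
r6 m[X4→φ1] = [T, T, T, T]
r6 m[X15→φ3] = [T, F, T, T]
r6 m[X15→φ4] = [T, T, F, T]
r6 m[X14→φ0] = [T, F, T, T]
r6 m[X14→φ2] = [T, T, T, T]
r6 m[X5→φ2] = [F, T, F, F]
r6 m[X5→φ3] = [T, T, T, F]
r6 m[X5→φ5] = [F, T, F, T]
r6 m[X5→φ6] = [F, T, F, F]
r6 m[X6→φ5] = [T, T, T, T]
r7 m[φ0→X12] = [T, T, T, T]
r7 m[φ0→X14] = [T, T, T, T]
r7 m[φ1→X12] = [T, T, T, T]
r7 m[φ1→X4] = [T, T, T, T]
r7 m[φ2→X14] = [T, F, T, T]
r7 m[φ2→X5] = [T, T, T, T]
r7 m[φ3→X15] = [T, T, F, T]
r7 m[φ3→X5] = [F, T, F, T]
r7 m[φ4→X2] = [T, T, T, T]
r7 m[φ4→X15] = [T, F, T, T]
r7 m[φ5→X5] = [T, T, T, F]
r7 m[φ5→X6] = [T, T, F, T]
r7 m[φ6→X2] = [F, T, F, T]
r7 m[φ6→X5] = [T, T, T, T]
r7 m[X12→φ0] = [T, T, T, T]
r7 m[X12→φ1] = [T, T, T, T]
r7 m[X2→φ4] = [F, T, F, T]
r7 m[X2→φ6] = [T, T, T, T]
r7 m[X4→φ1] = [T, T, T, T]
r7 m[X15→φ3] = [T, F, T, T]
r7 m[X15→φ4] = [T, T, F, T]
r7 m[X14→φ0] = [T, F, T, T]
r7 m[X14→φ2] = [T, T, T, T]
r7 m[X5→φ2] = [F, T, F, F]
r7 m[X5→φ3] = [T, T, T, F]
r7 m[X5→φ5] = [F, T, F, T]
r7 m[X5→φ6] = [F, T, F, F]
r7 m[X6→φ5] = [T, T, T, T]
fixed point reached at round 7
messages reach a fixed point at round 7

CONVERGED at round 7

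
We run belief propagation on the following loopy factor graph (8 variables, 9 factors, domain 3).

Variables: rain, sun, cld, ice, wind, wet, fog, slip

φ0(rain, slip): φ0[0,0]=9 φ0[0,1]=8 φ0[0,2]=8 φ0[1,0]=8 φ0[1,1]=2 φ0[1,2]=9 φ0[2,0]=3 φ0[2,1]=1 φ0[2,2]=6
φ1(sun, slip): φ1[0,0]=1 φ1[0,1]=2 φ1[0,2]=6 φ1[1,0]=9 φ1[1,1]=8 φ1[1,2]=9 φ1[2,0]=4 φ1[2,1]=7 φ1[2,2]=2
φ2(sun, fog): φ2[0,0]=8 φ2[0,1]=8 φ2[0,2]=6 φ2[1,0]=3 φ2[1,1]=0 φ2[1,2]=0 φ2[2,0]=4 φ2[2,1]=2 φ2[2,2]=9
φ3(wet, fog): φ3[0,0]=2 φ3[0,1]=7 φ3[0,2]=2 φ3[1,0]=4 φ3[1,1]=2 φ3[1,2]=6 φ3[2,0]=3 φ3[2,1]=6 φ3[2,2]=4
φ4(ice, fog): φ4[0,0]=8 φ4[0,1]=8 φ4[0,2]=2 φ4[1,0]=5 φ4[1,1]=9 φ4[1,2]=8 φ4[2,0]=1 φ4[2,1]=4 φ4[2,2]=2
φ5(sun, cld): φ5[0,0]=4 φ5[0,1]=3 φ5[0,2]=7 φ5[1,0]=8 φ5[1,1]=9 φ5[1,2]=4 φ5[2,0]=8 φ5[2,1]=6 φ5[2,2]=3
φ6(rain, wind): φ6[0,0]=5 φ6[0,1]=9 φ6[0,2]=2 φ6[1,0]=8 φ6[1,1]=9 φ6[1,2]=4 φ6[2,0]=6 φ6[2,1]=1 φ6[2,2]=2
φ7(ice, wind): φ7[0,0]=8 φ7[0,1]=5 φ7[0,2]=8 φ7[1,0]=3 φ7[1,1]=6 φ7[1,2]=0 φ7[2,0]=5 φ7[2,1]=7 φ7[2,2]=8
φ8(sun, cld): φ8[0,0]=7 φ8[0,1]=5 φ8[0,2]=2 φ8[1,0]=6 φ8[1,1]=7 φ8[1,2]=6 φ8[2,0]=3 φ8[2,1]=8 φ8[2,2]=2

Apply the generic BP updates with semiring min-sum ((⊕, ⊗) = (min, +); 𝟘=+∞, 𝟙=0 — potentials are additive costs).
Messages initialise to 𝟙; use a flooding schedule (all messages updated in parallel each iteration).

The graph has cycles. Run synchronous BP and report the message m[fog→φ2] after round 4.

init: all messages = 𝟙 over 3 values
r1 m[φ0→rain] = [8, 2, 1]
r1 m[φ0→slip] = [3, 1, 6]
r1 m[φ1→sun] = [1, 8, 2]
r1 m[φ1→slip] = [1, 2, 2]
r1 m[φ2→sun] = [6, 0, 2]
r1 m[φ2→fog] = [3, 0, 0]
r1 m[φ3→wet] = [2, 2, 3]
r1 m[φ3→fog] = [2, 2, 2]
r1 m[φ4→ice] = [2, 5, 1]
r1 m[φ4→fog] = [1, 4, 2]
r1 m[φ5→sun] = [3, 4, 3]
r1 m[φ5→cld] = [4, 3, 3]
r1 m[φ6→rain] = [2, 4, 1]
r1 m[φ6→wind] = [5, 1, 2]
r1 m[φ7→ice] = [5, 0, 5]
r1 m[φ7→wind] = [3, 5, 0]
r1 m[φ8→sun] = [2, 6, 2]
r1 m[φ8→cld] = [3, 5, 2]
r1 m[rain→φ0] = [0, 0, 0]
r1 m[rain→φ6] = [0, 0, 0]
r1 m[sun→φ1] = [0, 0, 0]
r1 m[sun→φ2] = [0, 0, 0]
r1 m[sun→φ5] = [0, 0, 0]
r1 m[sun→φ8] = [0, 0, 0]
r1 m[cld→φ5] = [0, 0, 0]
r1 m[cld→φ8] = [0, 0, 0]
r1 m[ice→φ4] = [0, 0, 0]
r1 m[ice→φ7] = [0, 0, 0]
r1 m[wind→φ6] = [0, 0, 0]
r1 m[wind→φ7] = [0, 0, 0]
r1 m[wet→φ3] = [0, 0, 0]
r1 m[fog→φ2] = [0, 0, 0]
r1 m[fog→φ3] = [0, 0, 0]
r1 m[fog→φ4] = [0, 0, 0]
r1 m[slip→φ0] = [0, 0, 0]
r1 m[slip→φ1] = [0, 0, 0]
r2 m[φ0→rain] = [8, 2, 1]
r2 m[φ0→slip] = [3, 1, 6]
r2 m[φ1→sun] = [1, 8, 2]
r2 m[φ1→slip] = [1, 2, 2]
r2 m[φ2→sun] = [6, 0, 2]
r2 m[φ2→fog] = [3, 0, 0]
r2 m[φ3→wet] = [2, 2, 3]
r2 m[φ3→fog] = [2, 2, 2]
r2 m[φ4→ice] = [2, 5, 1]
r2 m[φ4→fog] = [1, 4, 2]
r2 m[φ5→sun] = [3, 4, 3]
r2 m[φ5→cld] = [4, 3, 3]
r2 m[φ6→rain] = [2, 4, 1]
r2 m[φ6→wind] = [5, 1, 2]
r2 m[φ7→ice] = [5, 0, 5]
r2 m[φ7→wind] = [3, 5, 0]
r2 m[φ8→sun] = [2, 6, 2]
r2 m[φ8→cld] = [3, 5, 2]
r2 m[rain→φ0] = [2, 4, 1]
r2 m[rain→φ6] = [8, 2, 1]
r2 m[sun→φ1] = [11, 10, 7]
r2 m[sun→φ2] = [6, 18, 7]
r2 m[sun→φ5] = [9, 14, 6]
r2 m[sun→φ8] = [10, 12, 7]
r2 m[cld→φ5] = [3, 5, 2]
r2 m[cld→φ8] = [4, 3, 3]
r2 m[ice→φ4] = [5, 0, 5]
r2 m[ice→φ7] = [2, 5, 1]
r2 m[wind→φ6] = [3, 5, 0]
r2 m[wind→φ7] = [5, 1, 2]
r2 m[wet→φ3] = [0, 0, 0]
r2 m[fog→φ2] = [3, 6, 4]
r2 m[fog→φ3] = [4, 4, 2]
r2 m[fog→φ4] = [5, 2, 2]
r2 m[slip→φ0] = [1, 2, 2]
r2 m[slip→φ1] = [3, 1, 6]
r3 m[φ0→rain] = [10, 4, 3]
r3 m[φ0→slip] = [4, 2, 7]
r3 m[φ1→sun] = [3, 9, 7]
r3 m[φ1→slip] = [11, 13, 9]
r3 m[φ2→sun] = [10, 4, 7]
r3 m[φ2→fog] = [11, 9, 12]
r3 m[φ3→wet] = [4, 6, 6]
r3 m[φ3→fog] = [2, 2, 2]
r3 m[φ4→ice] = [4, 10, 4]
r3 m[φ4→fog] = [5, 9, 7]
r3 m[φ5→sun] = [7, 6, 5]
r3 m[φ5→cld] = [13, 12, 9]
r3 m[φ6→rain] = [2, 4, 2]
r3 m[φ6→wind] = [7, 2, 3]
r3 m[φ7→ice] = [6, 2, 8]
r3 m[φ7→wind] = [6, 7, 5]
r3 m[φ8→sun] = [5, 9, 5]
r3 m[φ8→cld] = [10, 15, 9]
r3 m[rain→φ0] = [2, 4, 1]
r3 m[rain→φ6] = [8, 2, 1]
r3 m[sun→φ1] = [11, 10, 7]
r3 m[sun→φ2] = [6, 18, 7]
r3 m[sun→φ5] = [9, 14, 6]
r3 m[sun→φ8] = [10, 12, 7]
r3 m[cld→φ5] = [3, 5, 2]
r3 m[cld→φ8] = [4, 3, 3]
r3 m[ice→φ4] = [5, 0, 5]
r3 m[ice→φ7] = [2, 5, 1]
r3 m[wind→φ6] = [3, 5, 0]
r3 m[wind→φ7] = [5, 1, 2]
r3 m[wet→φ3] = [0, 0, 0]
r3 m[fog→φ2] = [3, 6, 4]
r3 m[fog→φ3] = [4, 4, 2]
r3 m[fog→φ4] = [5, 2, 2]
r3 m[slip→φ0] = [1, 2, 2]
r3 m[slip→φ1] = [3, 1, 6]
r4 m[φ0→rain] = [10, 4, 3]
r4 m[φ0→slip] = [4, 2, 7]
r4 m[φ1→sun] = [3, 9, 7]
r4 m[φ1→slip] = [11, 13, 9]
r4 m[φ2→sun] = [10, 4, 7]
r4 m[φ2→fog] = [11, 9, 12]
r4 m[φ3→wet] = [4, 6, 6]
r4 m[φ3→fog] = [2, 2, 2]
r4 m[φ4→ice] = [4, 10, 4]
r4 m[φ4→fog] = [5, 9, 7]
r4 m[φ5→sun] = [7, 6, 5]
r4 m[φ5→cld] = [13, 12, 9]
r4 m[φ6→rain] = [2, 4, 2]
r4 m[φ6→wind] = [7, 2, 3]
r4 m[φ7→ice] = [6, 2, 8]
r4 m[φ7→wind] = [6, 7, 5]
r4 m[φ8→sun] = [5, 9, 5]
r4 m[φ8→cld] = [10, 15, 9]
r4 m[rain→φ0] = [2, 4, 2]
r4 m[rain→φ6] = [10, 4, 3]
r4 m[sun→φ1] = [22, 19, 17]
r4 m[sun→φ2] = [15, 24, 17]
r4 m[sun→φ5] = [18, 22, 19]
r4 m[sun→φ8] = [20, 19, 19]
r4 m[cld→φ5] = [10, 15, 9]
r4 m[cld→φ8] = [13, 12, 9]
r4 m[ice→φ4] = [6, 2, 8]
r4 m[ice→φ7] = [4, 10, 4]
r4 m[wind→φ6] = [6, 7, 5]
r4 m[wind→φ7] = [7, 2, 3]
r4 m[wet→φ3] = [0, 0, 0]
r4 m[fog→φ2] = [7, 11, 9]
r4 m[fog→φ3] = [16, 18, 19]
r4 m[fog→φ4] = [13, 11, 14]
r4 m[slip→φ0] = [11, 13, 9]
r4 m[slip→φ1] = [4, 2, 7]

message @ round 4 = [7, 11, 9]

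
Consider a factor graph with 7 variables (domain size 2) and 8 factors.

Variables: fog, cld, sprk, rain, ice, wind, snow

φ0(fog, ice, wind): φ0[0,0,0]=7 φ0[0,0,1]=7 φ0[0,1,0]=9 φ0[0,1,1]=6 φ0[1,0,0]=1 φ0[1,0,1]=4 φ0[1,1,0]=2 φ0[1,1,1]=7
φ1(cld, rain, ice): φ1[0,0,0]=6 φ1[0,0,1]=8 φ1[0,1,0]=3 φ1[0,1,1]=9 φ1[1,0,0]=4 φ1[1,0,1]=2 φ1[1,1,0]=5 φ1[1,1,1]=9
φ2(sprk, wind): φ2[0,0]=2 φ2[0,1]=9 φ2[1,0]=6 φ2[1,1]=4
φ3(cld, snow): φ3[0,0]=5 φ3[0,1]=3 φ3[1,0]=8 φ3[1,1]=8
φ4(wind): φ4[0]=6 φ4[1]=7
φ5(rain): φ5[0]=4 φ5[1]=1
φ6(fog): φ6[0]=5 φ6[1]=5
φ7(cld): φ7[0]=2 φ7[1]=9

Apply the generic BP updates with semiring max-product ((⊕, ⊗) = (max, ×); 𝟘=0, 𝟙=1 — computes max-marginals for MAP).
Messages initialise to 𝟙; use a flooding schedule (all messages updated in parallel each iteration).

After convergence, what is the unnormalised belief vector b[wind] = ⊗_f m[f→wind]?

b[wind] = [1451520, 2540160]

init: all messages = 𝟙 over 2 values
r1 m[φ0→fog] = [9, 7]
r1 m[φ0→ice] = [7, 9]
r1 m[φ0→wind] = [9, 7]
r1 m[φ1→cld] = [9, 9]
r1 m[φ1→rain] = [8, 9]
r1 m[φ1→ice] = [6, 9]
r1 m[φ2→sprk] = [9, 6]
r1 m[φ2→wind] = [6, 9]
r1 m[φ3→cld] = [5, 8]
r1 m[φ3→snow] = [8, 8]
r1 m[φ4→wind] = [6, 7]
r1 m[φ5→rain] = [4, 1]
r1 m[φ6→fog] = [5, 5]
r1 m[φ7→cld] = [2, 9]
r1 m[fog→φ0] = [1, 1]
r1 m[fog→φ6] = [1, 1]
r1 m[cld→φ1] = [1, 1]
r1 m[cld→φ3] = [1, 1]
r1 m[cld→φ7] = [1, 1]
r1 m[sprk→φ2] = [1, 1]
r1 m[rain→φ1] = [1, 1]
r1 m[rain→φ5] = [1, 1]
r1 m[ice→φ0] = [1, 1]
r1 m[ice→φ1] = [1, 1]
r1 m[wind→φ0] = [1, 1]
r1 m[wind→φ2] = [1, 1]
r1 m[wind→φ4] = [1, 1]
r1 m[snow→φ3] = [1, 1]
r2 m[φ0→fog] = [9, 7]
r2 m[φ0→ice] = [7, 9]
r2 m[φ0→wind] = [9, 7]
r2 m[φ1→cld] = [9, 9]
r2 m[φ1→rain] = [8, 9]
r2 m[φ1→ice] = [6, 9]
r2 m[φ2→sprk] = [9, 6]
r2 m[φ2→wind] = [6, 9]
r2 m[φ3→cld] = [5, 8]
r2 m[φ3→snow] = [8, 8]
r2 m[φ4→wind] = [6, 7]
r2 m[φ5→rain] = [4, 1]
r2 m[φ6→fog] = [5, 5]
r2 m[φ7→cld] = [2, 9]
r2 m[fog→φ0] = [5, 5]
r2 m[fog→φ6] = [9, 7]
r2 m[cld→φ1] = [10, 72]
r2 m[cld→φ3] = [18, 81]
r2 m[cld→φ7] = [45, 72]
r2 m[sprk→φ2] = [1, 1]
r2 m[rain→φ1] = [4, 1]
r2 m[rain→φ5] = [8, 9]
r2 m[ice→φ0] = [6, 9]
r2 m[ice→φ1] = [7, 9]
r2 m[wind→φ0] = [36, 63]
r2 m[wind→φ2] = [54, 49]
r2 m[wind→φ4] = [54, 63]
r2 m[snow→φ3] = [1, 1]
r3 m[φ0→fog] = [3402, 3969]
r3 m[φ0→ice] = [2205, 2205]
r3 m[φ0→wind] = [405, 315]
r3 m[φ1→cld] = [288, 112]
r3 m[φ1→rain] = [2016, 5832]
r3 m[φ1→ice] = [1152, 648]
r3 m[φ2→sprk] = [441, 324]
r3 m[φ2→wind] = [6, 9]
r3 m[φ3→cld] = [5, 8]
r3 m[φ3→snow] = [648, 648]
r3 m[φ4→wind] = [6, 7]
r3 m[φ5→rain] = [4, 1]
r3 m[φ6→fog] = [5, 5]
r3 m[φ7→cld] = [2, 9]
r3 m[fog→φ0] = [5, 5]
r3 m[fog→φ6] = [9, 7]
r3 m[cld→φ1] = [10, 72]
r3 m[cld→φ3] = [18, 81]
r3 m[cld→φ7] = [45, 72]
r3 m[sprk→φ2] = [1, 1]
r3 m[rain→φ1] = [4, 1]
r3 m[rain→φ5] = [8, 9]
r3 m[ice→φ0] = [6, 9]
r3 m[ice→φ1] = [7, 9]
r3 m[wind→φ0] = [36, 63]
r3 m[wind→φ2] = [54, 49]
r3 m[wind→φ4] = [54, 63]
r3 m[snow→φ3] = [1, 1]
r4 m[φ0→fog] = [3402, 3969]
r4 m[φ0→ice] = [2205, 2205]
r4 m[φ0→wind] = [405, 315]
r4 m[φ1→cld] = [288, 112]
r4 m[φ1→rain] = [2016, 5832]
r4 m[φ1→ice] = [1152, 648]
r4 m[φ2→sprk] = [441, 324]
r4 m[φ2→wind] = [6, 9]
r4 m[φ3→cld] = [5, 8]
r4 m[φ3→snow] = [648, 648]
r4 m[φ4→wind] = [6, 7]
r4 m[φ5→rain] = [4, 1]
r4 m[φ6→fog] = [5, 5]
r4 m[φ7→cld] = [2, 9]
r4 m[fog→φ0] = [5, 5]
r4 m[fog→φ6] = [3402, 3969]
r4 m[cld→φ1] = [10, 72]
r4 m[cld→φ3] = [576, 1008]
r4 m[cld→φ7] = [1440, 896]
r4 m[sprk→φ2] = [1, 1]
r4 m[rain→φ1] = [4, 1]
r4 m[rain→φ5] = [2016, 5832]
r4 m[ice→φ0] = [1152, 648]
r4 m[ice→φ1] = [2205, 2205]
r4 m[wind→φ0] = [36, 63]
r4 m[wind→φ2] = [2430, 2205]
r4 m[wind→φ4] = [2430, 2835]
r4 m[snow→φ3] = [1, 1]
r5 m[φ0→fog] = [508032, 290304]
r5 m[φ0→ice] = [2205, 2205]
r5 m[φ0→wind] = [40320, 40320]
r5 m[φ1→cld] = [70560, 35280]
r5 m[φ1→rain] = [635040, 1428840]
r5 m[φ1→ice] = [1152, 648]
r5 m[φ2→sprk] = [19845, 14580]
r5 m[φ2→wind] = [6, 9]
r5 m[φ3→cld] = [5, 8]
r5 m[φ3→snow] = [8064, 8064]
r5 m[φ4→wind] = [6, 7]
r5 m[φ5→rain] = [4, 1]
r5 m[φ6→fog] = [5, 5]
r5 m[φ7→cld] = [2, 9]
r5 m[fog→φ0] = [5, 5]
r5 m[fog→φ6] = [3402, 3969]
r5 m[cld→φ1] = [10, 72]
r5 m[cld→φ3] = [576, 1008]
r5 m[cld→φ7] = [1440, 896]
r5 m[sprk→φ2] = [1, 1]
r5 m[rain→φ1] = [4, 1]
r5 m[rain→φ5] = [2016, 5832]
r5 m[ice→φ0] = [1152, 648]
r5 m[ice→φ1] = [2205, 2205]
r5 m[wind→φ0] = [36, 63]
r5 m[wind→φ2] = [2430, 2205]
r5 m[wind→φ4] = [2430, 2835]
r5 m[snow→φ3] = [1, 1]
r6 m[φ0→fog] = [508032, 290304]
r6 m[φ0→ice] = [2205, 2205]
r6 m[φ0→wind] = [40320, 40320]
r6 m[φ1→cld] = [70560, 35280]
r6 m[φ1→rain] = [635040, 1428840]
r6 m[φ1→ice] = [1152, 648]
r6 m[φ2→sprk] = [19845, 14580]
r6 m[φ2→wind] = [6, 9]
r6 m[φ3→cld] = [5, 8]
r6 m[φ3→snow] = [8064, 8064]
r6 m[φ4→wind] = [6, 7]
r6 m[φ5→rain] = [4, 1]
r6 m[φ6→fog] = [5, 5]
r6 m[φ7→cld] = [2, 9]
r6 m[fog→φ0] = [5, 5]
r6 m[fog→φ6] = [508032, 290304]
r6 m[cld→φ1] = [10, 72]
r6 m[cld→φ3] = [141120, 317520]
r6 m[cld→φ7] = [352800, 282240]
r6 m[sprk→φ2] = [1, 1]
r6 m[rain→φ1] = [4, 1]
r6 m[rain→φ5] = [635040, 1428840]
r6 m[ice→φ0] = [1152, 648]
r6 m[ice→φ1] = [2205, 2205]
r6 m[wind→φ0] = [36, 63]
r6 m[wind→φ2] = [241920, 282240]
r6 m[wind→φ4] = [241920, 362880]
r6 m[snow→φ3] = [1, 1]
r7 m[φ0→fog] = [508032, 290304]
r7 m[φ0→ice] = [2205, 2205]
r7 m[φ0→wind] = [40320, 40320]
r7 m[φ1→cld] = [70560, 35280]
r7 m[φ1→rain] = [635040, 1428840]
r7 m[φ1→ice] = [1152, 648]
r7 m[φ2→sprk] = [2540160, 1451520]
r7 m[φ2→wind] = [6, 9]
r7 m[φ3→cld] = [5, 8]
r7 m[φ3→snow] = [2540160, 2540160]
r7 m[φ4→wind] = [6, 7]
r7 m[φ5→rain] = [4, 1]
r7 m[φ6→fog] = [5, 5]
r7 m[φ7→cld] = [2, 9]
r7 m[fog→φ0] = [5, 5]
r7 m[fog→φ6] = [508032, 290304]
r7 m[cld→φ1] = [10, 72]
r7 m[cld→φ3] = [141120, 317520]
r7 m[cld→φ7] = [352800, 282240]
r7 m[sprk→φ2] = [1, 1]
r7 m[rain→φ1] = [4, 1]
r7 m[rain→φ5] = [635040, 1428840]
r7 m[ice→φ0] = [1152, 648]
r7 m[ice→φ1] = [2205, 2205]
r7 m[wind→φ0] = [36, 63]
r7 m[wind→φ2] = [241920, 282240]
r7 m[wind→φ4] = [241920, 362880]
r7 m[snow→φ3] = [1, 1]
r8 m[φ0→fog] = [508032, 290304]
r8 m[φ0→ice] = [2205, 2205]
r8 m[φ0→wind] = [40320, 40320]
r8 m[φ1→cld] = [70560, 35280]
r8 m[φ1→rain] = [635040, 1428840]
r8 m[φ1→ice] = [1152, 648]
r8 m[φ2→sprk] = [2540160, 1451520]
r8 m[φ2→wind] = [6, 9]
r8 m[φ3→cld] = [5, 8]
r8 m[φ3→snow] = [2540160, 2540160]
r8 m[φ4→wind] = [6, 7]
r8 m[φ5→rain] = [4, 1]
r8 m[φ6→fog] = [5, 5]
r8 m[φ7→cld] = [2, 9]
r8 m[fog→φ0] = [5, 5]
r8 m[fog→φ6] = [508032, 290304]
r8 m[cld→φ1] = [10, 72]
r8 m[cld→φ3] = [141120, 317520]
r8 m[cld→φ7] = [352800, 282240]
r8 m[sprk→φ2] = [1, 1]
r8 m[rain→φ1] = [4, 1]
r8 m[rain→φ5] = [635040, 1428840]
r8 m[ice→φ0] = [1152, 648]
r8 m[ice→φ1] = [2205, 2205]
r8 m[wind→φ0] = [36, 63]
r8 m[wind→φ2] = [241920, 282240]
r8 m[wind→φ4] = [241920, 362880]
r8 m[snow→φ3] = [1, 1]
fixed point reached at round 8
b[wind] = ⊗ incoming = [1451520, 2540160]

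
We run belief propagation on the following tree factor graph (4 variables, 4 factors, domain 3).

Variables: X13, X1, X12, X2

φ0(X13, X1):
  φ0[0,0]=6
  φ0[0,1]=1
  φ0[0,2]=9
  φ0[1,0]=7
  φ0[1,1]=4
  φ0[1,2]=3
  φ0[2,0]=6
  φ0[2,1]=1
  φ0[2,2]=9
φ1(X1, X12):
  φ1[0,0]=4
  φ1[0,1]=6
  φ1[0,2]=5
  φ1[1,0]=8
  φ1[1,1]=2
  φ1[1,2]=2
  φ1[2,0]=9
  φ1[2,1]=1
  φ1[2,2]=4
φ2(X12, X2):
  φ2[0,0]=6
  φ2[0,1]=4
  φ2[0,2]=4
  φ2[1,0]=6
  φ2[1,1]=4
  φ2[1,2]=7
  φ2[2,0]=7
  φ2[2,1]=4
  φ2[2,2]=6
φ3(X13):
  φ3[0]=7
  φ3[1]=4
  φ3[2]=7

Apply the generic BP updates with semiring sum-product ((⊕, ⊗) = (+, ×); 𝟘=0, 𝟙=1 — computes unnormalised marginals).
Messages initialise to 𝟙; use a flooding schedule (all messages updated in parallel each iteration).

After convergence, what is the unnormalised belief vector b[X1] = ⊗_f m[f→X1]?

init: all messages = 𝟙 over 3 values
r1 m[φ0→X13] = [16, 14, 16]
r1 m[φ0→X1] = [19, 6, 21]
r1 m[φ1→X1] = [15, 12, 14]
r1 m[φ1→X12] = [21, 9, 11]
r1 m[φ2→X12] = [14, 17, 17]
r1 m[φ2→X2] = [19, 12, 17]
r1 m[φ3→X13] = [7, 4, 7]
r1 m[X13→φ0] = [1, 1, 1]
r1 m[X13→φ3] = [1, 1, 1]
r1 m[X1→φ0] = [1, 1, 1]
r1 m[X1→φ1] = [1, 1, 1]
r1 m[X12→φ1] = [1, 1, 1]
r1 m[X12→φ2] = [1, 1, 1]
r1 m[X2→φ2] = [1, 1, 1]
r2 m[φ0→X13] = [16, 14, 16]
r2 m[φ0→X1] = [19, 6, 21]
r2 m[φ1→X1] = [15, 12, 14]
r2 m[φ1→X12] = [21, 9, 11]
r2 m[φ2→X12] = [14, 17, 17]
r2 m[φ2→X2] = [19, 12, 17]
r2 m[φ3→X13] = [7, 4, 7]
r2 m[X13→φ0] = [7, 4, 7]
r2 m[X13→φ3] = [16, 14, 16]
r2 m[X1→φ0] = [15, 12, 14]
r2 m[X1→φ1] = [19, 6, 21]
r2 m[X12→φ1] = [14, 17, 17]
r2 m[X12→φ2] = [21, 9, 11]
r2 m[X2→φ2] = [1, 1, 1]
r3 m[φ0→X13] = [228, 195, 228]
r3 m[φ0→X1] = [112, 30, 138]
r3 m[φ1→X1] = [243, 180, 211]
r3 m[φ1→X12] = [313, 147, 191]
r3 m[φ2→X12] = [14, 17, 17]
r3 m[φ2→X2] = [257, 164, 213]
r3 m[φ3→X13] = [7, 4, 7]
r3 m[X13→φ0] = [7, 4, 7]
r3 m[X13→φ3] = [16, 14, 16]
r3 m[X1→φ0] = [15, 12, 14]
r3 m[X1→φ1] = [19, 6, 21]
r3 m[X12→φ1] = [14, 17, 17]
r3 m[X12→φ2] = [21, 9, 11]
r3 m[X2→φ2] = [1, 1, 1]
r4 m[φ0→X13] = [228, 195, 228]
r4 m[φ0→X1] = [112, 30, 138]
r4 m[φ1→X1] = [243, 180, 211]
r4 m[φ1→X12] = [313, 147, 191]
r4 m[φ2→X12] = [14, 17, 17]
r4 m[φ2→X2] = [257, 164, 213]
r4 m[φ3→X13] = [7, 4, 7]
r4 m[X13→φ0] = [7, 4, 7]
r4 m[X13→φ3] = [228, 195, 228]
r4 m[X1→φ0] = [243, 180, 211]
r4 m[X1→φ1] = [112, 30, 138]
r4 m[X12→φ1] = [14, 17, 17]
r4 m[X12→φ2] = [313, 147, 191]
r4 m[X2→φ2] = [1, 1, 1]
r5 m[φ0→X13] = [3537, 3054, 3537]
r5 m[φ0→X1] = [112, 30, 138]
r5 m[φ1→X1] = [243, 180, 211]
r5 m[φ1→X12] = [1930, 870, 1172]
r5 m[φ2→X12] = [14, 17, 17]
r5 m[φ2→X2] = [4097, 2604, 3427]
r5 m[φ3→X13] = [7, 4, 7]
r5 m[X13→φ0] = [7, 4, 7]
r5 m[X13→φ3] = [228, 195, 228]
r5 m[X1→φ0] = [243, 180, 211]
r5 m[X1→φ1] = [112, 30, 138]
r5 m[X12→φ1] = [14, 17, 17]
r5 m[X12→φ2] = [313, 147, 191]
r5 m[X2→φ2] = [1, 1, 1]
r6 m[φ0→X13] = [3537, 3054, 3537]
r6 m[φ0→X1] = [112, 30, 138]
r6 m[φ1→X1] = [243, 180, 211]
r6 m[φ1→X12] = [1930, 870, 1172]
r6 m[φ2→X12] = [14, 17, 17]
r6 m[φ2→X2] = [4097, 2604, 3427]
r6 m[φ3→X13] = [7, 4, 7]
r6 m[X13→φ0] = [7, 4, 7]
r6 m[X13→φ3] = [3537, 3054, 3537]
r6 m[X1→φ0] = [243, 180, 211]
r6 m[X1→φ1] = [112, 30, 138]
r6 m[X12→φ1] = [14, 17, 17]
r6 m[X12→φ2] = [1930, 870, 1172]
r6 m[X2→φ2] = [1, 1, 1]
r7 m[φ0→X13] = [3537, 3054, 3537]
r7 m[φ0→X1] = [112, 30, 138]
r7 m[φ1→X1] = [243, 180, 211]
r7 m[φ1→X12] = [1930, 870, 1172]
r7 m[φ2→X12] = [14, 17, 17]
r7 m[φ2→X2] = [25004, 15888, 20842]
r7 m[φ3→X13] = [7, 4, 7]
r7 m[X13→φ0] = [7, 4, 7]
r7 m[X13→φ3] = [3537, 3054, 3537]
r7 m[X1→φ0] = [243, 180, 211]
r7 m[X1→φ1] = [112, 30, 138]
r7 m[X12→φ1] = [14, 17, 17]
r7 m[X12→φ2] = [1930, 870, 1172]
r7 m[X2→φ2] = [1, 1, 1]
r8 m[φ0→X13] = [3537, 3054, 3537]
r8 m[φ0→X1] = [112, 30, 138]
r8 m[φ1→X1] = [243, 180, 211]
r8 m[φ1→X12] = [1930, 870, 1172]
r8 m[φ2→X12] = [14, 17, 17]
r8 m[φ2→X2] = [25004, 15888, 20842]
r8 m[φ3→X13] = [7, 4, 7]
r8 m[X13→φ0] = [7, 4, 7]
r8 m[X13→φ3] = [3537, 3054, 3537]
r8 m[X1→φ0] = [243, 180, 211]
r8 m[X1→φ1] = [112, 30, 138]
r8 m[X12→φ1] = [14, 17, 17]
r8 m[X12→φ2] = [1930, 870, 1172]
r8 m[X2→φ2] = [1, 1, 1]
fixed point reached at round 8
b[X1] = ⊗ incoming = [27216, 5400, 29118]

b[X1] = [27216, 5400, 29118]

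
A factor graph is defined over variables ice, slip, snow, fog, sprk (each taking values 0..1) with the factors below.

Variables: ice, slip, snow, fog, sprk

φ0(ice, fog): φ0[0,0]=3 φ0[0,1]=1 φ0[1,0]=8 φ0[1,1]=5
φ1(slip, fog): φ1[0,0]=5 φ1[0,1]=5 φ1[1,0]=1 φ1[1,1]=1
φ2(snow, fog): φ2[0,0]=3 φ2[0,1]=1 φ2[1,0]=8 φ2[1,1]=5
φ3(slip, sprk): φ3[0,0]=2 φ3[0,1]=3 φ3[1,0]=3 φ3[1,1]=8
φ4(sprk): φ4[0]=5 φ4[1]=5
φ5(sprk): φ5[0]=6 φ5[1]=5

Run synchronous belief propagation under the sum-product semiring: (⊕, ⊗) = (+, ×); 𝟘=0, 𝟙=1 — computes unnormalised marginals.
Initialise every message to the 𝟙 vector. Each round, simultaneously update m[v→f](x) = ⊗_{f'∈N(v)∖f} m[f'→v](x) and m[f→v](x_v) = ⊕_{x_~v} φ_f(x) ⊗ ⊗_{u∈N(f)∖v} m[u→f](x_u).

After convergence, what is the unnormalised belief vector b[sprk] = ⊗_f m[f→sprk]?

b[sprk] = [61230, 90275]

init: all messages = 𝟙 over 2 values
r1 m[φ0→ice] = [4, 13]
r1 m[φ0→fog] = [11, 6]
r1 m[φ1→slip] = [10, 2]
r1 m[φ1→fog] = [6, 6]
r1 m[φ2→snow] = [4, 13]
r1 m[φ2→fog] = [11, 6]
r1 m[φ3→slip] = [5, 11]
r1 m[φ3→sprk] = [5, 11]
r1 m[φ4→sprk] = [5, 5]
r1 m[φ5→sprk] = [6, 5]
r1 m[ice→φ0] = [1, 1]
r1 m[slip→φ1] = [1, 1]
r1 m[slip→φ3] = [1, 1]
r1 m[snow→φ2] = [1, 1]
r1 m[fog→φ0] = [1, 1]
r1 m[fog→φ1] = [1, 1]
r1 m[fog→φ2] = [1, 1]
r1 m[sprk→φ3] = [1, 1]
r1 m[sprk→φ4] = [1, 1]
r1 m[sprk→φ5] = [1, 1]
r2 m[φ0→ice] = [4, 13]
r2 m[φ0→fog] = [11, 6]
r2 m[φ1→slip] = [10, 2]
r2 m[φ1→fog] = [6, 6]
r2 m[φ2→snow] = [4, 13]
r2 m[φ2→fog] = [11, 6]
r2 m[φ3→slip] = [5, 11]
r2 m[φ3→sprk] = [5, 11]
r2 m[φ4→sprk] = [5, 5]
r2 m[φ5→sprk] = [6, 5]
r2 m[ice→φ0] = [1, 1]
r2 m[slip→φ1] = [5, 11]
r2 m[slip→φ3] = [10, 2]
r2 m[snow→φ2] = [1, 1]
r2 m[fog→φ0] = [66, 36]
r2 m[fog→φ1] = [121, 36]
r2 m[fog→φ2] = [66, 36]
r2 m[sprk→φ3] = [30, 25]
r2 m[sprk→φ4] = [30, 55]
r2 m[sprk→φ5] = [25, 55]
r3 m[φ0→ice] = [234, 708]
r3 m[φ0→fog] = [11, 6]
r3 m[φ1→slip] = [785, 157]
r3 m[φ1→fog] = [36, 36]
r3 m[φ2→snow] = [234, 708]
r3 m[φ2→fog] = [11, 6]
r3 m[φ3→slip] = [135, 290]
r3 m[φ3→sprk] = [26, 46]
r3 m[φ4→sprk] = [5, 5]
r3 m[φ5→sprk] = [6, 5]
r3 m[ice→φ0] = [1, 1]
r3 m[slip→φ1] = [5, 11]
r3 m[slip→φ3] = [10, 2]
r3 m[snow→φ2] = [1, 1]
r3 m[fog→φ0] = [66, 36]
r3 m[fog→φ1] = [121, 36]
r3 m[fog→φ2] = [66, 36]
r3 m[sprk→φ3] = [30, 25]
r3 m[sprk→φ4] = [30, 55]
r3 m[sprk→φ5] = [25, 55]
r4 m[φ0→ice] = [234, 708]
r4 m[φ0→fog] = [11, 6]
r4 m[φ1→slip] = [785, 157]
r4 m[φ1→fog] = [36, 36]
r4 m[φ2→snow] = [234, 708]
r4 m[φ2→fog] = [11, 6]
r4 m[φ3→slip] = [135, 290]
r4 m[φ3→sprk] = [26, 46]
r4 m[φ4→sprk] = [5, 5]
r4 m[φ5→sprk] = [6, 5]
r4 m[ice→φ0] = [1, 1]
r4 m[slip→φ1] = [135, 290]
r4 m[slip→φ3] = [785, 157]
r4 m[snow→φ2] = [1, 1]
r4 m[fog→φ0] = [396, 216]
r4 m[fog→φ1] = [121, 36]
r4 m[fog→φ2] = [396, 216]
r4 m[sprk→φ3] = [30, 25]
r4 m[sprk→φ4] = [156, 230]
r4 m[sprk→φ5] = [130, 230]
r5 m[φ0→ice] = [1404, 4248]
r5 m[φ0→fog] = [11, 6]
r5 m[φ1→slip] = [785, 157]
r5 m[φ1→fog] = [965, 965]
r5 m[φ2→snow] = [1404, 4248]
r5 m[φ2→fog] = [11, 6]
r5 m[φ3→slip] = [135, 290]
r5 m[φ3→sprk] = [2041, 3611]
r5 m[φ4→sprk] = [5, 5]
r5 m[φ5→sprk] = [6, 5]
r5 m[ice→φ0] = [1, 1]
r5 m[slip→φ1] = [135, 290]
r5 m[slip→φ3] = [785, 157]
r5 m[snow→φ2] = [1, 1]
r5 m[fog→φ0] = [396, 216]
r5 m[fog→φ1] = [121, 36]
r5 m[fog→φ2] = [396, 216]
r5 m[sprk→φ3] = [30, 25]
r5 m[sprk→φ4] = [156, 230]
r5 m[sprk→φ5] = [130, 230]
r6 m[φ0→ice] = [1404, 4248]
r6 m[φ0→fog] = [11, 6]
r6 m[φ1→slip] = [785, 157]
r6 m[φ1→fog] = [965, 965]
r6 m[φ2→snow] = [1404, 4248]
r6 m[φ2→fog] = [11, 6]
r6 m[φ3→slip] = [135, 290]
r6 m[φ3→sprk] = [2041, 3611]
r6 m[φ4→sprk] = [5, 5]
r6 m[φ5→sprk] = [6, 5]
r6 m[ice→φ0] = [1, 1]
r6 m[slip→φ1] = [135, 290]
r6 m[slip→φ3] = [785, 157]
r6 m[snow→φ2] = [1, 1]
r6 m[fog→φ0] = [10615, 5790]
r6 m[fog→φ1] = [121, 36]
r6 m[fog→φ2] = [10615, 5790]
r6 m[sprk→φ3] = [30, 25]
r6 m[sprk→φ4] = [12246, 18055]
r6 m[sprk→φ5] = [10205, 18055]
r7 m[φ0→ice] = [37635, 113870]
r7 m[φ0→fog] = [11, 6]
r7 m[φ1→slip] = [785, 157]
r7 m[φ1→fog] = [965, 965]
r7 m[φ2→snow] = [37635, 113870]
r7 m[φ2→fog] = [11, 6]
r7 m[φ3→slip] = [135, 290]
r7 m[φ3→sprk] = [2041, 3611]
r7 m[φ4→sprk] = [5, 5]
r7 m[φ5→sprk] = [6, 5]
r7 m[ice→φ0] = [1, 1]
r7 m[slip→φ1] = [135, 290]
r7 m[slip→φ3] = [785, 157]
r7 m[snow→φ2] = [1, 1]
r7 m[fog→φ0] = [10615, 5790]
r7 m[fog→φ1] = [121, 36]
r7 m[fog→φ2] = [10615, 5790]
r7 m[sprk→φ3] = [30, 25]
r7 m[sprk→φ4] = [12246, 18055]
r7 m[sprk→φ5] = [10205, 18055]
r8 m[φ0→ice] = [37635, 113870]
r8 m[φ0→fog] = [11, 6]
r8 m[φ1→slip] = [785, 157]
r8 m[φ1→fog] = [965, 965]
r8 m[φ2→snow] = [37635, 113870]
r8 m[φ2→fog] = [11, 6]
r8 m[φ3→slip] = [135, 290]
r8 m[φ3→sprk] = [2041, 3611]
r8 m[φ4→sprk] = [5, 5]
r8 m[φ5→sprk] = [6, 5]
r8 m[ice→φ0] = [1, 1]
r8 m[slip→φ1] = [135, 290]
r8 m[slip→φ3] = [785, 157]
r8 m[snow→φ2] = [1, 1]
r8 m[fog→φ0] = [10615, 5790]
r8 m[fog→φ1] = [121, 36]
r8 m[fog→φ2] = [10615, 5790]
r8 m[sprk→φ3] = [30, 25]
r8 m[sprk→φ4] = [12246, 18055]
r8 m[sprk→φ5] = [10205, 18055]
fixed point reached at round 8
b[sprk] = ⊗ incoming = [61230, 90275]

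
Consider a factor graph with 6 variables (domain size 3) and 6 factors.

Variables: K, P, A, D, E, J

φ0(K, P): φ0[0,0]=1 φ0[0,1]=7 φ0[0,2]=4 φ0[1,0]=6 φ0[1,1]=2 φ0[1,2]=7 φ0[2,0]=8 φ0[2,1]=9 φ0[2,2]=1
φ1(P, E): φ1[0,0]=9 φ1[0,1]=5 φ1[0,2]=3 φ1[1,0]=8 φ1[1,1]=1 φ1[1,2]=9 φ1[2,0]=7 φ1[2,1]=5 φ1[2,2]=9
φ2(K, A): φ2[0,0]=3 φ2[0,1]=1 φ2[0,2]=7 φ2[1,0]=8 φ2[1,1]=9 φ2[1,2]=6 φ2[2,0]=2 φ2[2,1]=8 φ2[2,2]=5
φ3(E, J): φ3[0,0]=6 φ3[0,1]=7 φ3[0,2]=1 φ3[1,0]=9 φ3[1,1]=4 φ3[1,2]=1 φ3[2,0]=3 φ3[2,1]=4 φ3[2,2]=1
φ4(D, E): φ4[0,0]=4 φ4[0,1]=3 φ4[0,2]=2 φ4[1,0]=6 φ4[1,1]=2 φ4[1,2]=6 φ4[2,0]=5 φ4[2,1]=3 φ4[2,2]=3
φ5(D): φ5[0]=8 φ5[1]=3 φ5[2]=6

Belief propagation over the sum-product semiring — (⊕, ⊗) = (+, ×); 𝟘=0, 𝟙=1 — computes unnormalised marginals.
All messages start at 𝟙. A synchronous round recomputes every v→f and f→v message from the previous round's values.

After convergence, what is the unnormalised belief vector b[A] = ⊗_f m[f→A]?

init: all messages = 𝟙 over 3 values
r1 m[φ0→K] = [12, 15, 18]
r1 m[φ0→P] = [15, 18, 12]
r1 m[φ1→P] = [17, 18, 21]
r1 m[φ1→E] = [24, 11, 21]
r1 m[φ2→K] = [11, 23, 15]
r1 m[φ2→A] = [13, 18, 18]
r1 m[φ3→E] = [14, 14, 8]
r1 m[φ3→J] = [18, 15, 3]
r1 m[φ4→D] = [9, 14, 11]
r1 m[φ4→E] = [15, 8, 11]
r1 m[φ5→D] = [8, 3, 6]
r1 m[K→φ0] = [1, 1, 1]
r1 m[K→φ2] = [1, 1, 1]
r1 m[P→φ0] = [1, 1, 1]
r1 m[P→φ1] = [1, 1, 1]
r1 m[A→φ2] = [1, 1, 1]
r1 m[D→φ4] = [1, 1, 1]
r1 m[D→φ5] = [1, 1, 1]
r1 m[E→φ1] = [1, 1, 1]
r1 m[E→φ3] = [1, 1, 1]
r1 m[E→φ4] = [1, 1, 1]
r1 m[J→φ3] = [1, 1, 1]
r2 m[φ0→K] = [12, 15, 18]
r2 m[φ0→P] = [15, 18, 12]
r2 m[φ1→P] = [17, 18, 21]
r2 m[φ1→E] = [24, 11, 21]
r2 m[φ2→K] = [11, 23, 15]
r2 m[φ2→A] = [13, 18, 18]
r2 m[φ3→E] = [14, 14, 8]
r2 m[φ3→J] = [18, 15, 3]
r2 m[φ4→D] = [9, 14, 11]
r2 m[φ4→E] = [15, 8, 11]
r2 m[φ5→D] = [8, 3, 6]
r2 m[K→φ0] = [11, 23, 15]
r2 m[K→φ2] = [12, 15, 18]
r2 m[P→φ0] = [17, 18, 21]
r2 m[P→φ1] = [15, 18, 12]
r2 m[A→φ2] = [1, 1, 1]
r2 m[D→φ4] = [8, 3, 6]
r2 m[D→φ5] = [9, 14, 11]
r2 m[E→φ1] = [210, 112, 88]
r2 m[E→φ3] = [360, 88, 231]
r2 m[E→φ4] = [336, 154, 168]
r2 m[J→φ3] = [1, 1, 1]
r3 m[φ0→K] = [227, 285, 319]
r3 m[φ0→P] = [269, 258, 220]
r3 m[φ1→P] = [2714, 2584, 2822]
r3 m[φ1→E] = [363, 153, 315]
r3 m[φ2→K] = [11, 23, 15]
r3 m[φ2→A] = [192, 291, 264]
r3 m[φ3→E] = [14, 14, 8]
r3 m[φ3→J] = [3645, 3796, 679]
r3 m[φ4→D] = [2142, 3332, 2646]
r3 m[φ4→E] = [80, 48, 52]
r3 m[φ5→D] = [8, 3, 6]
r3 m[K→φ0] = [11, 23, 15]
r3 m[K→φ2] = [12, 15, 18]
r3 m[P→φ0] = [17, 18, 21]
r3 m[P→φ1] = [15, 18, 12]
r3 m[A→φ2] = [1, 1, 1]
r3 m[D→φ4] = [8, 3, 6]
r3 m[D→φ5] = [9, 14, 11]
r3 m[E→φ1] = [210, 112, 88]
r3 m[E→φ3] = [360, 88, 231]
r3 m[E→φ4] = [336, 154, 168]
r3 m[J→φ3] = [1, 1, 1]
r4 m[φ0→K] = [227, 285, 319]
r4 m[φ0→P] = [269, 258, 220]
r4 m[φ1→P] = [2714, 2584, 2822]
r4 m[φ1→E] = [363, 153, 315]
r4 m[φ2→K] = [11, 23, 15]
r4 m[φ2→A] = [192, 291, 264]
r4 m[φ3→E] = [14, 14, 8]
r4 m[φ3→J] = [3645, 3796, 679]
r4 m[φ4→D] = [2142, 3332, 2646]
r4 m[φ4→E] = [80, 48, 52]
r4 m[φ5→D] = [8, 3, 6]
r4 m[K→φ0] = [11, 23, 15]
r4 m[K→φ2] = [227, 285, 319]
r4 m[P→φ0] = [2714, 2584, 2822]
r4 m[P→φ1] = [269, 258, 220]
r4 m[A→φ2] = [1, 1, 1]
r4 m[D→φ4] = [8, 3, 6]
r4 m[D→φ5] = [2142, 3332, 2646]
r4 m[E→φ1] = [1120, 672, 416]
r4 m[E→φ3] = [29040, 7344, 16380]
r4 m[E→φ4] = [5082, 2142, 2520]
r4 m[J→φ3] = [1, 1, 1]
r5 m[φ0→K] = [32090, 41206, 47790]
r5 m[φ0→P] = [269, 258, 220]
r5 m[φ1→P] = [14688, 13376, 14944]
r5 m[φ1→E] = [6025, 2703, 5109]
r5 m[φ2→K] = [11, 23, 15]
r5 m[φ2→A] = [3599, 5344, 4894]
r5 m[φ3→E] = [14, 14, 8]
r5 m[φ3→J] = [289476, 298176, 52764]
r5 m[φ4→D] = [31794, 49896, 39396]
r5 m[φ4→E] = [80, 48, 52]
r5 m[φ5→D] = [8, 3, 6]
r5 m[K→φ0] = [11, 23, 15]
r5 m[K→φ2] = [227, 285, 319]
r5 m[P→φ0] = [2714, 2584, 2822]
r5 m[P→φ1] = [269, 258, 220]
r5 m[A→φ2] = [1, 1, 1]
r5 m[D→φ4] = [8, 3, 6]
r5 m[D→φ5] = [2142, 3332, 2646]
r5 m[E→φ1] = [1120, 672, 416]
r5 m[E→φ3] = [29040, 7344, 16380]
r5 m[E→φ4] = [5082, 2142, 2520]
r5 m[J→φ3] = [1, 1, 1]
r6 m[φ0→K] = [32090, 41206, 47790]
r6 m[φ0→P] = [269, 258, 220]
r6 m[φ1→P] = [14688, 13376, 14944]
r6 m[φ1→E] = [6025, 2703, 5109]
r6 m[φ2→K] = [11, 23, 15]
r6 m[φ2→A] = [3599, 5344, 4894]
r6 m[φ3→E] = [14, 14, 8]
r6 m[φ3→J] = [289476, 298176, 52764]
r6 m[φ4→D] = [31794, 49896, 39396]
r6 m[φ4→E] = [80, 48, 52]
r6 m[φ5→D] = [8, 3, 6]
r6 m[K→φ0] = [11, 23, 15]
r6 m[K→φ2] = [32090, 41206, 47790]
r6 m[P→φ0] = [14688, 13376, 14944]
r6 m[P→φ1] = [269, 258, 220]
r6 m[A→φ2] = [1, 1, 1]
r6 m[D→φ4] = [8, 3, 6]
r6 m[D→φ5] = [31794, 49896, 39396]
r6 m[E→φ1] = [1120, 672, 416]
r6 m[E→φ3] = [482000, 129744, 265668]
r6 m[E→φ4] = [84350, 37842, 40872]
r6 m[J→φ3] = [1, 1, 1]
r7 m[φ0→K] = [168096, 219488, 252832]
r7 m[φ0→P] = [269, 258, 220]
r7 m[φ1→P] = [14688, 13376, 14944]
r7 m[φ1→E] = [6025, 2703, 5109]
r7 m[φ2→K] = [11, 23, 15]
r7 m[φ2→A] = [521498, 785264, 710816]
r7 m[φ3→E] = [14, 14, 8]
r7 m[φ3→J] = [4856700, 4955648, 877412]
r7 m[φ4→D] = [532670, 827016, 657892]
r7 m[φ4→E] = [80, 48, 52]
r7 m[φ5→D] = [8, 3, 6]
r7 m[K→φ0] = [11, 23, 15]
r7 m[K→φ2] = [32090, 41206, 47790]
r7 m[P→φ0] = [14688, 13376, 14944]
r7 m[P→φ1] = [269, 258, 220]
r7 m[A→φ2] = [1, 1, 1]
r7 m[D→φ4] = [8, 3, 6]
r7 m[D→φ5] = [31794, 49896, 39396]
r7 m[E→φ1] = [1120, 672, 416]
r7 m[E→φ3] = [482000, 129744, 265668]
r7 m[E→φ4] = [84350, 37842, 40872]
r7 m[J→φ3] = [1, 1, 1]
r8 m[φ0→K] = [168096, 219488, 252832]
r8 m[φ0→P] = [269, 258, 220]
r8 m[φ1→P] = [14688, 13376, 14944]
r8 m[φ1→E] = [6025, 2703, 5109]
r8 m[φ2→K] = [11, 23, 15]
r8 m[φ2→A] = [521498, 785264, 710816]
r8 m[φ3→E] = [14, 14, 8]
r8 m[φ3→J] = [4856700, 4955648, 877412]
r8 m[φ4→D] = [532670, 827016, 657892]
r8 m[φ4→E] = [80, 48, 52]
r8 m[φ5→D] = [8, 3, 6]
r8 m[K→φ0] = [11, 23, 15]
r8 m[K→φ2] = [168096, 219488, 252832]
r8 m[P→φ0] = [14688, 13376, 14944]
r8 m[P→φ1] = [269, 258, 220]
r8 m[A→φ2] = [1, 1, 1]
r8 m[D→φ4] = [8, 3, 6]
r8 m[D→φ5] = [532670, 827016, 657892]
r8 m[E→φ1] = [1120, 672, 416]
r8 m[E→φ3] = [482000, 129744, 265668]
r8 m[E→φ4] = [84350, 37842, 40872]
r8 m[J→φ3] = [1, 1, 1]
r9 m[φ0→K] = [168096, 219488, 252832]
r9 m[φ0→P] = [269, 258, 220]
r9 m[φ1→P] = [14688, 13376, 14944]
r9 m[φ1→E] = [6025, 2703, 5109]
r9 m[φ2→K] = [11, 23, 15]
r9 m[φ2→A] = [2765856, 4166144, 3757760]
r9 m[φ3→E] = [14, 14, 8]
r9 m[φ3→J] = [4856700, 4955648, 877412]
r9 m[φ4→D] = [532670, 827016, 657892]
r9 m[φ4→E] = [80, 48, 52]
r9 m[φ5→D] = [8, 3, 6]
r9 m[K→φ0] = [11, 23, 15]
r9 m[K→φ2] = [168096, 219488, 252832]
r9 m[P→φ0] = [14688, 13376, 14944]
r9 m[P→φ1] = [269, 258, 220]
r9 m[A→φ2] = [1, 1, 1]
r9 m[D→φ4] = [8, 3, 6]
r9 m[D→φ5] = [532670, 827016, 657892]
r9 m[E→φ1] = [1120, 672, 416]
r9 m[E→φ3] = [482000, 129744, 265668]
r9 m[E→φ4] = [84350, 37842, 40872]
r9 m[J→φ3] = [1, 1, 1]
r10 m[φ0→K] = [168096, 219488, 252832]
r10 m[φ0→P] = [269, 258, 220]
r10 m[φ1→P] = [14688, 13376, 14944]
r10 m[φ1→E] = [6025, 2703, 5109]
r10 m[φ2→K] = [11, 23, 15]
r10 m[φ2→A] = [2765856, 4166144, 3757760]
r10 m[φ3→E] = [14, 14, 8]
r10 m[φ3→J] = [4856700, 4955648, 877412]
r10 m[φ4→D] = [532670, 827016, 657892]
r10 m[φ4→E] = [80, 48, 52]
r10 m[φ5→D] = [8, 3, 6]
r10 m[K→φ0] = [11, 23, 15]
r10 m[K→φ2] = [168096, 219488, 252832]
r10 m[P→φ0] = [14688, 13376, 14944]
r10 m[P→φ1] = [269, 258, 220]
r10 m[A→φ2] = [1, 1, 1]
r10 m[D→φ4] = [8, 3, 6]
r10 m[D→φ5] = [532670, 827016, 657892]
r10 m[E→φ1] = [1120, 672, 416]
r10 m[E→φ3] = [482000, 129744, 265668]
r10 m[E→φ4] = [84350, 37842, 40872]
r10 m[J→φ3] = [1, 1, 1]
fixed point reached at round 10
b[A] = ⊗ incoming = [2765856, 4166144, 3757760]

b[A] = [2765856, 4166144, 3757760]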